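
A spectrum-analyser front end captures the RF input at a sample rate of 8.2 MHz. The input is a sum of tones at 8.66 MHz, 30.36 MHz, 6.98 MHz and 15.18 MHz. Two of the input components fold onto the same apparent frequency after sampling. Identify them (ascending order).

6.98 MHz, 15.18 MHz

fs/2 = 4.1 MHz.
8.66 MHz mod fs = 0.46 MHz.
0.46 MHz ≤ fs/2 = 4.1 MHz, appears at 0.46 MHz.
30.36 MHz mod fs = 5.76 MHz.
5.76 MHz > fs/2 = 4.1 MHz, folds to fs − 5.76 MHz = 2.44 MHz.
6.98 MHz > fs/2 = 4.1 MHz, folds to fs − 6.98 MHz = 1.22 MHz.
15.18 MHz mod fs = 6.98 MHz.
6.98 MHz > fs/2 = 4.1 MHz, folds to fs − 6.98 MHz = 1.22 MHz.
6.98 MHz and 15.18 MHz both map to 1.22 MHz.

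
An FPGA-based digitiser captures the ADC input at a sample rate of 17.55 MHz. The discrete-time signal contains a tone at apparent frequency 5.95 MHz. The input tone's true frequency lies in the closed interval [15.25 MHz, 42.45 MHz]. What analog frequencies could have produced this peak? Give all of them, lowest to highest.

Frequencies that alias to 5.95 MHz are k·fs ± 5.95 MHz for integer k ≥ 0.
k=0: 5.95 MHz.
k=1: 11.6 MHz, 23.5 MHz.
k=2: 29.15 MHz, 41.05 MHz.
k=3: 46.7 MHz, 58.6 MHz.
Within [15.25 MHz, 42.45 MHz]: 23.5 MHz, 29.15 MHz, 41.05 MHz.

23.5 MHz, 29.15 MHz, 41.05 MHz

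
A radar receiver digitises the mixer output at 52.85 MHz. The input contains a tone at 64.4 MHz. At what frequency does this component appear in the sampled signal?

64.4 MHz mod fs = 11.55 MHz.
11.55 MHz ≤ fs/2 = 26.425 MHz, appears at 11.55 MHz.

11.55 MHz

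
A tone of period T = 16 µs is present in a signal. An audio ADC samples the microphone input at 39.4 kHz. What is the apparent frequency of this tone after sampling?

16.3 kHz

T = 16 µs → f = 1/T = 62.5 kHz.
62.5 kHz mod fs = 23.1 kHz.
23.1 kHz > fs/2 = 19.7 kHz, folds to fs − 23.1 kHz = 16.3 kHz.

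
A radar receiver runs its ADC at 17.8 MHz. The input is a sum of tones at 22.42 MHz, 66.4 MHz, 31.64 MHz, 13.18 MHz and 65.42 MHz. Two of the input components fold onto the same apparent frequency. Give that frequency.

fs/2 = 8.9 MHz.
22.42 MHz mod fs = 4.62 MHz.
4.62 MHz ≤ fs/2 = 8.9 MHz, appears at 4.62 MHz.
66.4 MHz mod fs = 13 MHz.
13 MHz > fs/2 = 8.9 MHz, folds to fs − 13 MHz = 4.8 MHz.
31.64 MHz mod fs = 13.84 MHz.
13.84 MHz > fs/2 = 8.9 MHz, folds to fs − 13.84 MHz = 3.96 MHz.
13.18 MHz > fs/2 = 8.9 MHz, folds to fs − 13.18 MHz = 4.62 MHz.
65.42 MHz mod fs = 12.02 MHz.
12.02 MHz > fs/2 = 8.9 MHz, folds to fs − 12.02 MHz = 5.78 MHz.
13.18 MHz and 22.42 MHz both map to 4.62 MHz.

4.62 MHz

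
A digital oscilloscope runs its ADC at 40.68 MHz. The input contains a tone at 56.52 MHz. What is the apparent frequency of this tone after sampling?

15.84 MHz

56.52 MHz mod fs = 15.84 MHz.
15.84 MHz ≤ fs/2 = 20.34 MHz, appears at 15.84 MHz.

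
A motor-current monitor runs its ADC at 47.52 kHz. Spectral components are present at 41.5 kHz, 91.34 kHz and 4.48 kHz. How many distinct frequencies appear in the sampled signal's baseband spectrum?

fs/2 = 23.76 kHz.
41.5 kHz > fs/2 = 23.76 kHz, folds to fs − 41.5 kHz = 6.02 kHz.
91.34 kHz mod fs = 43.82 kHz.
43.82 kHz > fs/2 = 23.76 kHz, folds to fs − 43.82 kHz = 3.7 kHz.
4.48 kHz ≤ fs/2 = 23.76 kHz, passes unchanged.
Distinct values: {3.7 kHz, 4.48 kHz, 6.02 kHz} → 3.

3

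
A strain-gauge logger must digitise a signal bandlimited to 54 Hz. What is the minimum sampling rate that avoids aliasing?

Nyquist rate = 2 × 54 Hz = 108 Hz.

108 Hz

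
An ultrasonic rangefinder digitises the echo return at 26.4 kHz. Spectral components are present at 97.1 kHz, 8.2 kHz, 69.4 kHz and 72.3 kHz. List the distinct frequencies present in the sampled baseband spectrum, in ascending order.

6.9 kHz, 8.2 kHz, 8.5 kHz, 9.8 kHz

fs/2 = 13.2 kHz.
97.1 kHz mod fs = 17.9 kHz.
17.9 kHz > fs/2 = 13.2 kHz, folds to fs − 17.9 kHz = 8.5 kHz.
8.2 kHz ≤ fs/2 = 13.2 kHz, passes unchanged.
69.4 kHz mod fs = 16.6 kHz.
16.6 kHz > fs/2 = 13.2 kHz, folds to fs − 16.6 kHz = 9.8 kHz.
72.3 kHz mod fs = 19.5 kHz.
19.5 kHz > fs/2 = 13.2 kHz, folds to fs − 19.5 kHz = 6.9 kHz.
Distinct values: {6.9 kHz, 8.2 kHz, 8.5 kHz, 9.8 kHz}.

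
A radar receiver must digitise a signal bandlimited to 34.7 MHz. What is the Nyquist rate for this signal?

Nyquist rate = 2 × 34.7 MHz = 69.4 MHz.

69.4 MHz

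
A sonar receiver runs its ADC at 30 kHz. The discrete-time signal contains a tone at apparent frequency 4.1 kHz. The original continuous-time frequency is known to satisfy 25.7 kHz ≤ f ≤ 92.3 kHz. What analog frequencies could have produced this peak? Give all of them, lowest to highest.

25.9 kHz, 34.1 kHz, 55.9 kHz, 64.1 kHz, 85.9 kHz

Frequencies that alias to 4.1 kHz are k·fs ± 4.1 kHz for integer k ≥ 0.
k=0: 4.1 kHz.
k=1: 25.9 kHz, 34.1 kHz.
k=2: 55.9 kHz, 64.1 kHz.
k=3: 85.9 kHz, 94.1 kHz.
k=4: 115.9 kHz, 124.1 kHz.
Within [25.7 kHz, 92.3 kHz]: 25.9 kHz, 34.1 kHz, 55.9 kHz, 64.1 kHz, 85.9 kHz.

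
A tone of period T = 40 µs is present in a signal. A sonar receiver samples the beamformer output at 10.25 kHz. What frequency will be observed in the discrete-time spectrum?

T = 40 µs → f = 1/T = 25 kHz.
25 kHz mod fs = 4.5 kHz.
4.5 kHz ≤ fs/2 = 5.125 kHz, appears at 4.5 kHz.

4.5 kHz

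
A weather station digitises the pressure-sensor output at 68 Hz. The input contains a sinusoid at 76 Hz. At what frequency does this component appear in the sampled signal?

76 Hz mod fs = 8 Hz.
8 Hz ≤ fs/2 = 34 Hz, appears at 8 Hz.

8 Hz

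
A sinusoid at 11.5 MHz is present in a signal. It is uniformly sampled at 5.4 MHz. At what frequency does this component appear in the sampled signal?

0.7 MHz

11.5 MHz mod fs = 0.7 MHz.
0.7 MHz ≤ fs/2 = 2.7 MHz, appears at 0.7 MHz.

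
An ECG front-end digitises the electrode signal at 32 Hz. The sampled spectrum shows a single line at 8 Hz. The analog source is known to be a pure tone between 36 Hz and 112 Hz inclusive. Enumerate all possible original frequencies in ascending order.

40 Hz, 56 Hz, 72 Hz, 88 Hz, 104 Hz

Frequencies that alias to 8 Hz are k·fs ± 8 Hz for integer k ≥ 0.
k=0: 8 Hz.
k=1: 24 Hz, 40 Hz.
k=2: 56 Hz, 72 Hz.
k=3: 88 Hz, 104 Hz.
k=4: 120 Hz, 136 Hz.
Within [36 Hz, 112 Hz]: 40 Hz, 56 Hz, 72 Hz, 88 Hz, 104 Hz.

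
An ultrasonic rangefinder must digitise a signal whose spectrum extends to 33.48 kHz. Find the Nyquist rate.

Nyquist rate = 2 × 33.48 kHz = 66.96 kHz.

66.96 kHz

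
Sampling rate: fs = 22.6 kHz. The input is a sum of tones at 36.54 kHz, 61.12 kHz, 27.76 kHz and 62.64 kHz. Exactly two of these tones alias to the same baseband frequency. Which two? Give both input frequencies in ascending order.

fs/2 = 11.3 kHz.
36.54 kHz mod fs = 13.94 kHz.
13.94 kHz > fs/2 = 11.3 kHz, folds to fs − 13.94 kHz = 8.66 kHz.
61.12 kHz mod fs = 15.92 kHz.
15.92 kHz > fs/2 = 11.3 kHz, folds to fs − 15.92 kHz = 6.68 kHz.
27.76 kHz mod fs = 5.16 kHz.
5.16 kHz ≤ fs/2 = 11.3 kHz, appears at 5.16 kHz.
62.64 kHz mod fs = 17.44 kHz.
17.44 kHz > fs/2 = 11.3 kHz, folds to fs − 17.44 kHz = 5.16 kHz.
27.76 kHz and 62.64 kHz both map to 5.16 kHz.

27.76 kHz, 62.64 kHz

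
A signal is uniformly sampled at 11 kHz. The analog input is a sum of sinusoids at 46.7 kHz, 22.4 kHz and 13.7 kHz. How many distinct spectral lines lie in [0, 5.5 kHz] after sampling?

2

fs/2 = 5.5 kHz.
46.7 kHz mod fs = 2.7 kHz.
2.7 kHz ≤ fs/2 = 5.5 kHz, appears at 2.7 kHz.
22.4 kHz mod fs = 0.4 kHz.
0.4 kHz ≤ fs/2 = 5.5 kHz, appears at 0.4 kHz.
13.7 kHz mod fs = 2.7 kHz.
2.7 kHz ≤ fs/2 = 5.5 kHz, appears at 2.7 kHz.
Distinct values: {0.4 kHz, 2.7 kHz} → 2.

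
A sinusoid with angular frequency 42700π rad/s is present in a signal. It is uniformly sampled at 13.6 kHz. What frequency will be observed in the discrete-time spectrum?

ω = 42700π rad/s → f = ω/(2π) = 21350 Hz = 21.35 kHz.
21.35 kHz mod fs = 7.75 kHz.
7.75 kHz > fs/2 = 6.8 kHz, folds to fs − 7.75 kHz = 5.85 kHz.

5.85 kHz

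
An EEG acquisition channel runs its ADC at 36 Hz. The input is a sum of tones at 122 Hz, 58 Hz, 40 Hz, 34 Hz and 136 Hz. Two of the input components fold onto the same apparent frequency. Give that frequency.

fs/2 = 18 Hz.
122 Hz mod fs = 14 Hz.
14 Hz ≤ fs/2 = 18 Hz, appears at 14 Hz.
58 Hz mod fs = 22 Hz.
22 Hz > fs/2 = 18 Hz, folds to fs − 22 Hz = 14 Hz.
40 Hz mod fs = 4 Hz.
4 Hz ≤ fs/2 = 18 Hz, appears at 4 Hz.
34 Hz > fs/2 = 18 Hz, folds to fs − 34 Hz = 2 Hz.
136 Hz mod fs = 28 Hz.
28 Hz > fs/2 = 18 Hz, folds to fs − 28 Hz = 8 Hz.
58 Hz and 122 Hz both map to 14 Hz.

14 Hz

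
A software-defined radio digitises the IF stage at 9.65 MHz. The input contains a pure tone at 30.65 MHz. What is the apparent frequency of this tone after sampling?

30.65 MHz mod fs = 1.7 MHz.
1.7 MHz ≤ fs/2 = 4.825 MHz, appears at 1.7 MHz.

1.7 MHz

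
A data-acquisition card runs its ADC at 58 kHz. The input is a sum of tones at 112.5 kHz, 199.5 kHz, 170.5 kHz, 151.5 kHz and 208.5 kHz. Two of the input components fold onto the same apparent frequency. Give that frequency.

fs/2 = 29 kHz.
112.5 kHz mod fs = 54.5 kHz.
54.5 kHz > fs/2 = 29 kHz, folds to fs − 54.5 kHz = 3.5 kHz.
199.5 kHz mod fs = 25.5 kHz.
25.5 kHz ≤ fs/2 = 29 kHz, appears at 25.5 kHz.
170.5 kHz mod fs = 54.5 kHz.
54.5 kHz > fs/2 = 29 kHz, folds to fs − 54.5 kHz = 3.5 kHz.
151.5 kHz mod fs = 35.5 kHz.
35.5 kHz > fs/2 = 29 kHz, folds to fs − 35.5 kHz = 22.5 kHz.
208.5 kHz mod fs = 34.5 kHz.
34.5 kHz > fs/2 = 29 kHz, folds to fs − 34.5 kHz = 23.5 kHz.
112.5 kHz and 170.5 kHz both map to 3.5 kHz.

3.5 kHz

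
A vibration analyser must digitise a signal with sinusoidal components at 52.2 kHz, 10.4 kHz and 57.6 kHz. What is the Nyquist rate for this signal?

Highest-frequency component: 57.6 kHz.
Nyquist rate = 2 × 57.6 kHz = 115.2 kHz.

115.2 kHz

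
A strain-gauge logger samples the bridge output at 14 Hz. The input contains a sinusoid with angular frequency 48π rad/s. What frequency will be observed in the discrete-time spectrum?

ω = 48π rad/s → f = ω/(2π) = 24 Hz.
24 Hz mod fs = 10 Hz.
10 Hz > fs/2 = 7 Hz, folds to fs − 10 Hz = 4 Hz.

4 Hz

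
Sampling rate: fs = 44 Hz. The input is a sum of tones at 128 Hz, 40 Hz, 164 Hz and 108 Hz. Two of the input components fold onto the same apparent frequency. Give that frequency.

fs/2 = 22 Hz.
128 Hz mod fs = 40 Hz.
40 Hz > fs/2 = 22 Hz, folds to fs − 40 Hz = 4 Hz.
40 Hz > fs/2 = 22 Hz, folds to fs − 40 Hz = 4 Hz.
164 Hz mod fs = 32 Hz.
32 Hz > fs/2 = 22 Hz, folds to fs − 32 Hz = 12 Hz.
108 Hz mod fs = 20 Hz.
20 Hz ≤ fs/2 = 22 Hz, appears at 20 Hz.
40 Hz and 128 Hz both map to 4 Hz.

4 Hz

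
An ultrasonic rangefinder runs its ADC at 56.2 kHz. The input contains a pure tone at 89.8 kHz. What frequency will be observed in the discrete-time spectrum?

22.6 kHz

89.8 kHz mod fs = 33.6 kHz.
33.6 kHz > fs/2 = 28.1 kHz, folds to fs − 33.6 kHz = 22.6 kHz.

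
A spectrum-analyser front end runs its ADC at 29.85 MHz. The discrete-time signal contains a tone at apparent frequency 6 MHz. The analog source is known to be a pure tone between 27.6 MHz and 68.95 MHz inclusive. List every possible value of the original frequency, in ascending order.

35.85 MHz, 53.7 MHz, 65.7 MHz

Frequencies that alias to 6 MHz are k·fs ± 6 MHz for integer k ≥ 0.
k=0: 6 MHz.
k=1: 23.85 MHz, 35.85 MHz.
k=2: 53.7 MHz, 65.7 MHz.
k=3: 83.55 MHz, 95.55 MHz.
Within [27.6 MHz, 68.95 MHz]: 35.85 MHz, 53.7 MHz, 65.7 MHz.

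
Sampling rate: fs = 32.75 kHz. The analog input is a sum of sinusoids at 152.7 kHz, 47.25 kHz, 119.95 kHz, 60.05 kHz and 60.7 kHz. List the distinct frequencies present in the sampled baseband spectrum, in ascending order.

fs/2 = 16.375 kHz.
152.7 kHz mod fs = 21.7 kHz.
21.7 kHz > fs/2 = 16.375 kHz, folds to fs − 21.7 kHz = 11.05 kHz.
47.25 kHz mod fs = 14.5 kHz.
14.5 kHz ≤ fs/2 = 16.375 kHz, appears at 14.5 kHz.
119.95 kHz mod fs = 21.7 kHz.
21.7 kHz > fs/2 = 16.375 kHz, folds to fs − 21.7 kHz = 11.05 kHz.
60.05 kHz mod fs = 27.3 kHz.
27.3 kHz > fs/2 = 16.375 kHz, folds to fs − 27.3 kHz = 5.45 kHz.
60.7 kHz mod fs = 27.95 kHz.
27.95 kHz > fs/2 = 16.375 kHz, folds to fs − 27.95 kHz = 4.8 kHz.
Distinct values: {4.8 kHz, 5.45 kHz, 11.05 kHz, 14.5 kHz}.

4.8 kHz, 5.45 kHz, 11.05 kHz, 14.5 kHz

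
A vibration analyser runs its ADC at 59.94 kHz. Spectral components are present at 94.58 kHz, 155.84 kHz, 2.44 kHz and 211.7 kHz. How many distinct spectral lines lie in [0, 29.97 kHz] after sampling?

4

fs/2 = 29.97 kHz.
94.58 kHz mod fs = 34.64 kHz.
34.64 kHz > fs/2 = 29.97 kHz, folds to fs − 34.64 kHz = 25.3 kHz.
155.84 kHz mod fs = 35.96 kHz.
35.96 kHz > fs/2 = 29.97 kHz, folds to fs − 35.96 kHz = 23.98 kHz.
2.44 kHz ≤ fs/2 = 29.97 kHz, passes unchanged.
211.7 kHz mod fs = 31.88 kHz.
31.88 kHz > fs/2 = 29.97 kHz, folds to fs − 31.88 kHz = 28.06 kHz.
Distinct values: {2.44 kHz, 23.98 kHz, 25.3 kHz, 28.06 kHz} → 4.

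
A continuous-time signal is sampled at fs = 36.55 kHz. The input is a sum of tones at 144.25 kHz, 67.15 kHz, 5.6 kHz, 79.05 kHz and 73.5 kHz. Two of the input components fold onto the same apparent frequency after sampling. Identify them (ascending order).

67.15 kHz, 79.05 kHz

fs/2 = 18.275 kHz.
144.25 kHz mod fs = 34.6 kHz.
34.6 kHz > fs/2 = 18.275 kHz, folds to fs − 34.6 kHz = 1.95 kHz.
67.15 kHz mod fs = 30.6 kHz.
30.6 kHz > fs/2 = 18.275 kHz, folds to fs − 30.6 kHz = 5.95 kHz.
5.6 kHz ≤ fs/2 = 18.275 kHz, passes unchanged.
79.05 kHz mod fs = 5.95 kHz.
5.95 kHz ≤ fs/2 = 18.275 kHz, appears at 5.95 kHz.
73.5 kHz mod fs = 0.4 kHz.
0.4 kHz ≤ fs/2 = 18.275 kHz, appears at 0.4 kHz.
67.15 kHz and 79.05 kHz both map to 5.95 kHz.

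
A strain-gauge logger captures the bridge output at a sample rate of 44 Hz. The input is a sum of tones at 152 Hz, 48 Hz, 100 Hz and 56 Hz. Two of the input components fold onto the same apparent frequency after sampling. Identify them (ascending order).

fs/2 = 22 Hz.
152 Hz mod fs = 20 Hz.
20 Hz ≤ fs/2 = 22 Hz, appears at 20 Hz.
48 Hz mod fs = 4 Hz.
4 Hz ≤ fs/2 = 22 Hz, appears at 4 Hz.
100 Hz mod fs = 12 Hz.
12 Hz ≤ fs/2 = 22 Hz, appears at 12 Hz.
56 Hz mod fs = 12 Hz.
12 Hz ≤ fs/2 = 22 Hz, appears at 12 Hz.
56 Hz and 100 Hz both map to 12 Hz.

56 Hz, 100 Hz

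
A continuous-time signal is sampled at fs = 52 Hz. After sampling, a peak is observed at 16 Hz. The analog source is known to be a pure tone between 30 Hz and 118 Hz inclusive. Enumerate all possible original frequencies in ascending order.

Frequencies that alias to 16 Hz are k·fs ± 16 Hz for integer k ≥ 0.
k=0: 16 Hz.
k=1: 36 Hz, 68 Hz.
k=2: 88 Hz, 120 Hz.
k=3: 140 Hz, 172 Hz.
Within [30 Hz, 118 Hz]: 36 Hz, 68 Hz, 88 Hz.

36 Hz, 68 Hz, 88 Hz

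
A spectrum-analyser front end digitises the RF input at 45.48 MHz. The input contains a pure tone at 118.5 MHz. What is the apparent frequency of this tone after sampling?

118.5 MHz mod fs = 27.54 MHz.
27.54 MHz > fs/2 = 22.74 MHz, folds to fs − 27.54 MHz = 17.94 MHz.

17.94 MHz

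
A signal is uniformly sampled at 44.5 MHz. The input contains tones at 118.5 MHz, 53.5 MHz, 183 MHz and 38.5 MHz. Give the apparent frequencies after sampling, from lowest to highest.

5 MHz, 6 MHz, 9 MHz, 15 MHz

fs/2 = 22.25 MHz.
118.5 MHz mod fs = 29.5 MHz.
29.5 MHz > fs/2 = 22.25 MHz, folds to fs − 29.5 MHz = 15 MHz.
53.5 MHz mod fs = 9 MHz.
9 MHz ≤ fs/2 = 22.25 MHz, appears at 9 MHz.
183 MHz mod fs = 5 MHz.
5 MHz ≤ fs/2 = 22.25 MHz, appears at 5 MHz.
38.5 MHz > fs/2 = 22.25 MHz, folds to fs − 38.5 MHz = 6 MHz.
Distinct values: {5 MHz, 6 MHz, 9 MHz, 15 MHz}.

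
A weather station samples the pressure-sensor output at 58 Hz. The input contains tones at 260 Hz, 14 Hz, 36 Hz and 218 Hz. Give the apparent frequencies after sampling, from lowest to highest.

fs/2 = 29 Hz.
260 Hz mod fs = 28 Hz.
28 Hz ≤ fs/2 = 29 Hz, appears at 28 Hz.
14 Hz ≤ fs/2 = 29 Hz, passes unchanged.
36 Hz > fs/2 = 29 Hz, folds to fs − 36 Hz = 22 Hz.
218 Hz mod fs = 44 Hz.
44 Hz > fs/2 = 29 Hz, folds to fs − 44 Hz = 14 Hz.
Distinct values: {14 Hz, 22 Hz, 28 Hz}.

14 Hz, 22 Hz, 28 Hz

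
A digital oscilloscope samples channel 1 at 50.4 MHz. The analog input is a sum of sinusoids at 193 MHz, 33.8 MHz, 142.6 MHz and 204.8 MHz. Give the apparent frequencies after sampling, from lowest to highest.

3.2 MHz, 8.6 MHz, 16.6 MHz

fs/2 = 25.2 MHz.
193 MHz mod fs = 41.8 MHz.
41.8 MHz > fs/2 = 25.2 MHz, folds to fs − 41.8 MHz = 8.6 MHz.
33.8 MHz > fs/2 = 25.2 MHz, folds to fs − 33.8 MHz = 16.6 MHz.
142.6 MHz mod fs = 41.8 MHz.
41.8 MHz > fs/2 = 25.2 MHz, folds to fs − 41.8 MHz = 8.6 MHz.
204.8 MHz mod fs = 3.2 MHz.
3.2 MHz ≤ fs/2 = 25.2 MHz, appears at 3.2 MHz.
Distinct values: {3.2 MHz, 8.6 MHz, 16.6 MHz}.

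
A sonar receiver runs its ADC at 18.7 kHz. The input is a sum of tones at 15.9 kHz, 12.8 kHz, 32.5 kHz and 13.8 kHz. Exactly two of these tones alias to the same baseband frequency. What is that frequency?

4.9 kHz

fs/2 = 9.35 kHz.
15.9 kHz > fs/2 = 9.35 kHz, folds to fs − 15.9 kHz = 2.8 kHz.
12.8 kHz > fs/2 = 9.35 kHz, folds to fs − 12.8 kHz = 5.9 kHz.
32.5 kHz mod fs = 13.8 kHz.
13.8 kHz > fs/2 = 9.35 kHz, folds to fs − 13.8 kHz = 4.9 kHz.
13.8 kHz > fs/2 = 9.35 kHz, folds to fs − 13.8 kHz = 4.9 kHz.
13.8 kHz and 32.5 kHz both map to 4.9 kHz.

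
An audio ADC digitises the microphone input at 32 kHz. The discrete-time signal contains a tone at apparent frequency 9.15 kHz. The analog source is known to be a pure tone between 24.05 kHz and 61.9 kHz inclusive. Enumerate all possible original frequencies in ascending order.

Frequencies that alias to 9.15 kHz are k·fs ± 9.15 kHz for integer k ≥ 0.
k=0: 9.15 kHz.
k=1: 22.85 kHz, 41.15 kHz.
k=2: 54.85 kHz, 73.15 kHz.
k=3: 86.85 kHz, 105.15 kHz.
Within [24.05 kHz, 61.9 kHz]: 41.15 kHz, 54.85 kHz.

41.15 kHz, 54.85 kHz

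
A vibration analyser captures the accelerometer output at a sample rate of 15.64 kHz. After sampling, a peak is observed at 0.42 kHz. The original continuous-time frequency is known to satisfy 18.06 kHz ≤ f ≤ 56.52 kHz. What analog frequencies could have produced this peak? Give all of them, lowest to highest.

Frequencies that alias to 0.42 kHz are k·fs ± 0.42 kHz for integer k ≥ 0.
k=0: 0.42 kHz.
k=1: 15.22 kHz, 16.06 kHz.
k=2: 30.86 kHz, 31.7 kHz.
k=3: 46.5 kHz, 47.34 kHz.
k=4: 62.14 kHz, 62.98 kHz.
Within [18.06 kHz, 56.52 kHz]: 30.86 kHz, 31.7 kHz, 46.5 kHz, 47.34 kHz.

30.86 kHz, 31.7 kHz, 46.5 kHz, 47.34 kHz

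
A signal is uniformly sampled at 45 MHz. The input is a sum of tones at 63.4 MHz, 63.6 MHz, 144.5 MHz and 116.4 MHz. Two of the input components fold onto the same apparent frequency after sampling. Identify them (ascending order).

fs/2 = 22.5 MHz.
63.4 MHz mod fs = 18.4 MHz.
18.4 MHz ≤ fs/2 = 22.5 MHz, appears at 18.4 MHz.
63.6 MHz mod fs = 18.6 MHz.
18.6 MHz ≤ fs/2 = 22.5 MHz, appears at 18.6 MHz.
144.5 MHz mod fs = 9.5 MHz.
9.5 MHz ≤ fs/2 = 22.5 MHz, appears at 9.5 MHz.
116.4 MHz mod fs = 26.4 MHz.
26.4 MHz > fs/2 = 22.5 MHz, folds to fs − 26.4 MHz = 18.6 MHz.
63.6 MHz and 116.4 MHz both map to 18.6 MHz.

63.6 MHz, 116.4 MHz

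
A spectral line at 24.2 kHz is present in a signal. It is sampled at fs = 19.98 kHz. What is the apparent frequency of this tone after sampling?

24.2 kHz mod fs = 4.22 kHz.
4.22 kHz ≤ fs/2 = 9.99 kHz, appears at 4.22 kHz.

4.22 kHz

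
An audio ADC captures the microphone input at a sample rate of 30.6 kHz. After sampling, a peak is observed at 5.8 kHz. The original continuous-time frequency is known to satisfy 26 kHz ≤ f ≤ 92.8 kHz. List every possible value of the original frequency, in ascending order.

36.4 kHz, 55.4 kHz, 67 kHz, 86 kHz

Frequencies that alias to 5.8 kHz are k·fs ± 5.8 kHz for integer k ≥ 0.
k=0: 5.8 kHz.
k=1: 24.8 kHz, 36.4 kHz.
k=2: 55.4 kHz, 67 kHz.
k=3: 86 kHz, 97.6 kHz.
k=4: 116.6 kHz, 128.2 kHz.
Within [26 kHz, 92.8 kHz]: 36.4 kHz, 55.4 kHz, 67 kHz, 86 kHz.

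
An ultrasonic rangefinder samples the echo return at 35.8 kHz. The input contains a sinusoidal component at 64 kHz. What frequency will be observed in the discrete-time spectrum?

7.6 kHz

64 kHz mod fs = 28.2 kHz.
28.2 kHz > fs/2 = 17.9 kHz, folds to fs − 28.2 kHz = 7.6 kHz.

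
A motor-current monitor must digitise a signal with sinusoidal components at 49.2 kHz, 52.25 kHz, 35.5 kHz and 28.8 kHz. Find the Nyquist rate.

104.5 kHz

Highest-frequency component: 52.25 kHz.
Nyquist rate = 2 × 52.25 kHz = 104.5 kHz.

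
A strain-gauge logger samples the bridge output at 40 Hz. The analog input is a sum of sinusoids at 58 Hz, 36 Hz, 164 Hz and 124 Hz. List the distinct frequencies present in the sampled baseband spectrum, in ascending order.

fs/2 = 20 Hz.
58 Hz mod fs = 18 Hz.
18 Hz ≤ fs/2 = 20 Hz, appears at 18 Hz.
36 Hz > fs/2 = 20 Hz, folds to fs − 36 Hz = 4 Hz.
164 Hz mod fs = 4 Hz.
4 Hz ≤ fs/2 = 20 Hz, appears at 4 Hz.
124 Hz mod fs = 4 Hz.
4 Hz ≤ fs/2 = 20 Hz, appears at 4 Hz.
Distinct values: {4 Hz, 18 Hz}.

4 Hz, 18 Hz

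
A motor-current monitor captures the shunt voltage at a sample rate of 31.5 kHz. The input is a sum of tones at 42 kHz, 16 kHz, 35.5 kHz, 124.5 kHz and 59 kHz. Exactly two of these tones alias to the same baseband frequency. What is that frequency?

fs/2 = 15.75 kHz.
42 kHz mod fs = 10.5 kHz.
10.5 kHz ≤ fs/2 = 15.75 kHz, appears at 10.5 kHz.
16 kHz > fs/2 = 15.75 kHz, folds to fs − 16 kHz = 15.5 kHz.
35.5 kHz mod fs = 4 kHz.
4 kHz ≤ fs/2 = 15.75 kHz, appears at 4 kHz.
124.5 kHz mod fs = 30 kHz.
30 kHz > fs/2 = 15.75 kHz, folds to fs − 30 kHz = 1.5 kHz.
59 kHz mod fs = 27.5 kHz.
27.5 kHz > fs/2 = 15.75 kHz, folds to fs − 27.5 kHz = 4 kHz.
35.5 kHz and 59 kHz both map to 4 kHz.

4 kHz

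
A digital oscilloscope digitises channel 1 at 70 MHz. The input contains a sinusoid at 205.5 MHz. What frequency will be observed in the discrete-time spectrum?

205.5 MHz mod fs = 65.5 MHz.
65.5 MHz > fs/2 = 35 MHz, folds to fs − 65.5 MHz = 4.5 MHz.

4.5 MHz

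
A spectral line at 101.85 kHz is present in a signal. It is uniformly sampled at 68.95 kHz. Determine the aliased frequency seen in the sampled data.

101.85 kHz mod fs = 32.9 kHz.
32.9 kHz ≤ fs/2 = 34.475 kHz, appears at 32.9 kHz.

32.9 kHz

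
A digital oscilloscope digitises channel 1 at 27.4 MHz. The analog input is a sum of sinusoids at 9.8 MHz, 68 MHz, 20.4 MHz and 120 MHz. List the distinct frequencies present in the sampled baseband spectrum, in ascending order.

fs/2 = 13.7 MHz.
9.8 MHz ≤ fs/2 = 13.7 MHz, passes unchanged.
68 MHz mod fs = 13.2 MHz.
13.2 MHz ≤ fs/2 = 13.7 MHz, appears at 13.2 MHz.
20.4 MHz > fs/2 = 13.7 MHz, folds to fs − 20.4 MHz = 7 MHz.
120 MHz mod fs = 10.4 MHz.
10.4 MHz ≤ fs/2 = 13.7 MHz, appears at 10.4 MHz.
Distinct values: {7 MHz, 9.8 MHz, 10.4 MHz, 13.2 MHz}.

7 MHz, 9.8 MHz, 10.4 MHz, 13.2 MHz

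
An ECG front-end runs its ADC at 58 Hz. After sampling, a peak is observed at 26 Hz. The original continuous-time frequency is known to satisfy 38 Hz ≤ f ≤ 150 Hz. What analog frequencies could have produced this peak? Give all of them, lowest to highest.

84 Hz, 90 Hz, 142 Hz, 148 Hz

Frequencies that alias to 26 Hz are k·fs ± 26 Hz for integer k ≥ 0.
k=0: 26 Hz.
k=1: 32 Hz, 84 Hz.
k=2: 90 Hz, 142 Hz.
k=3: 148 Hz, 200 Hz.
k=4: 206 Hz, 258 Hz.
Within [38 Hz, 150 Hz]: 84 Hz, 90 Hz, 142 Hz, 148 Hz.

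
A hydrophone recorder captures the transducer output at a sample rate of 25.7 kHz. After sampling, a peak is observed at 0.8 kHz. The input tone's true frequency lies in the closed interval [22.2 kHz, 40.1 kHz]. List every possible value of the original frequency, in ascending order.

24.9 kHz, 26.5 kHz

Frequencies that alias to 0.8 kHz are k·fs ± 0.8 kHz for integer k ≥ 0.
k=0: 0.8 kHz.
k=1: 24.9 kHz, 26.5 kHz.
k=2: 50.6 kHz, 52.2 kHz.
Within [22.2 kHz, 40.1 kHz]: 24.9 kHz, 26.5 kHz.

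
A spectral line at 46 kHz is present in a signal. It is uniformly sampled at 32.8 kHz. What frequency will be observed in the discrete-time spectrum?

13.2 kHz

46 kHz mod fs = 13.2 kHz.
13.2 kHz ≤ fs/2 = 16.4 kHz, appears at 13.2 kHz.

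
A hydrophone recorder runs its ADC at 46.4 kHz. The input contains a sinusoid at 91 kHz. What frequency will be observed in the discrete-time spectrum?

91 kHz mod fs = 44.6 kHz.
44.6 kHz > fs/2 = 23.2 kHz, folds to fs − 44.6 kHz = 1.8 kHz.

1.8 kHz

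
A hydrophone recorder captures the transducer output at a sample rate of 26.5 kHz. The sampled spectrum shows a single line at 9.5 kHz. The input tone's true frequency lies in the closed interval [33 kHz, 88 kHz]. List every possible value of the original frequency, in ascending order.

Frequencies that alias to 9.5 kHz are k·fs ± 9.5 kHz for integer k ≥ 0.
k=0: 9.5 kHz.
k=1: 17 kHz, 36 kHz.
k=2: 43.5 kHz, 62.5 kHz.
k=3: 70 kHz, 89 kHz.
k=4: 96.5 kHz, 115.5 kHz.
Within [33 kHz, 88 kHz]: 36 kHz, 43.5 kHz, 62.5 kHz, 70 kHz.

36 kHz, 43.5 kHz, 62.5 kHz, 70 kHz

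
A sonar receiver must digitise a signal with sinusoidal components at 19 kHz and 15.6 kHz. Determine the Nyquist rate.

38 kHz

Highest-frequency component: 19 kHz.
Nyquist rate = 2 × 19 kHz = 38 kHz.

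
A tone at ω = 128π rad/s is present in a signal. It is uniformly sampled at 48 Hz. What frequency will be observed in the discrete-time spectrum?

ω = 128π rad/s → f = ω/(2π) = 64 Hz.
64 Hz mod fs = 16 Hz.
16 Hz ≤ fs/2 = 24 Hz, appears at 16 Hz.

16 Hz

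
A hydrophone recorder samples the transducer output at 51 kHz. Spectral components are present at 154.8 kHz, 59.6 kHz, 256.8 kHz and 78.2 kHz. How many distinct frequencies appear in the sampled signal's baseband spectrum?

3

fs/2 = 25.5 kHz.
154.8 kHz mod fs = 1.8 kHz.
1.8 kHz ≤ fs/2 = 25.5 kHz, appears at 1.8 kHz.
59.6 kHz mod fs = 8.6 kHz.
8.6 kHz ≤ fs/2 = 25.5 kHz, appears at 8.6 kHz.
256.8 kHz mod fs = 1.8 kHz.
1.8 kHz ≤ fs/2 = 25.5 kHz, appears at 1.8 kHz.
78.2 kHz mod fs = 27.2 kHz.
27.2 kHz > fs/2 = 25.5 kHz, folds to fs − 27.2 kHz = 23.8 kHz.
Distinct values: {1.8 kHz, 8.6 kHz, 23.8 kHz} → 3.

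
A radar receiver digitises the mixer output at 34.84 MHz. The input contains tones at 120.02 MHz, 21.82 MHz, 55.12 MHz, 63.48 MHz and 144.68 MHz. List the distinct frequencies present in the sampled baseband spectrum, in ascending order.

5.32 MHz, 6.2 MHz, 13.02 MHz, 14.56 MHz, 15.5 MHz

fs/2 = 17.42 MHz.
120.02 MHz mod fs = 15.5 MHz.
15.5 MHz ≤ fs/2 = 17.42 MHz, appears at 15.5 MHz.
21.82 MHz > fs/2 = 17.42 MHz, folds to fs − 21.82 MHz = 13.02 MHz.
55.12 MHz mod fs = 20.28 MHz.
20.28 MHz > fs/2 = 17.42 MHz, folds to fs − 20.28 MHz = 14.56 MHz.
63.48 MHz mod fs = 28.64 MHz.
28.64 MHz > fs/2 = 17.42 MHz, folds to fs − 28.64 MHz = 6.2 MHz.
144.68 MHz mod fs = 5.32 MHz.
5.32 MHz ≤ fs/2 = 17.42 MHz, appears at 5.32 MHz.
Distinct values: {5.32 MHz, 6.2 MHz, 13.02 MHz, 14.56 MHz, 15.5 MHz}.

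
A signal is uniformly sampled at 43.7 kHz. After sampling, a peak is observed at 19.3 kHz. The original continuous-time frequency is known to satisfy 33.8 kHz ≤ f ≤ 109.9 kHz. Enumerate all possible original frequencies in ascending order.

63 kHz, 68.1 kHz, 106.7 kHz

Frequencies that alias to 19.3 kHz are k·fs ± 19.3 kHz for integer k ≥ 0.
k=0: 19.3 kHz.
k=1: 24.4 kHz, 63 kHz.
k=2: 68.1 kHz, 106.7 kHz.
k=3: 111.8 kHz, 150.4 kHz.
Within [33.8 kHz, 109.9 kHz]: 63 kHz, 68.1 kHz, 106.7 kHz.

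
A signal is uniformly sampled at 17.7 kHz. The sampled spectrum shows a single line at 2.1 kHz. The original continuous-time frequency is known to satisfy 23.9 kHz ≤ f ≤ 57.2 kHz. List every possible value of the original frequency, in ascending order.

33.3 kHz, 37.5 kHz, 51 kHz, 55.2 kHz

Frequencies that alias to 2.1 kHz are k·fs ± 2.1 kHz for integer k ≥ 0.
k=0: 2.1 kHz.
k=1: 15.6 kHz, 19.8 kHz.
k=2: 33.3 kHz, 37.5 kHz.
k=3: 51 kHz, 55.2 kHz.
k=4: 68.7 kHz, 72.9 kHz.
Within [23.9 kHz, 57.2 kHz]: 33.3 kHz, 37.5 kHz, 51 kHz, 55.2 kHz.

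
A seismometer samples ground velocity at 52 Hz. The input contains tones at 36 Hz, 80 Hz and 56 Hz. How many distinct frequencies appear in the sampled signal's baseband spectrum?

fs/2 = 26 Hz.
36 Hz > fs/2 = 26 Hz, folds to fs − 36 Hz = 16 Hz.
80 Hz mod fs = 28 Hz.
28 Hz > fs/2 = 26 Hz, folds to fs − 28 Hz = 24 Hz.
56 Hz mod fs = 4 Hz.
4 Hz ≤ fs/2 = 26 Hz, appears at 4 Hz.
Distinct values: {4 Hz, 16 Hz, 24 Hz} → 3.

3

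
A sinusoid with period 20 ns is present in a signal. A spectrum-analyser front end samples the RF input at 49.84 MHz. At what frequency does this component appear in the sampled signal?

0.16 MHz

T = 20 ns → f = 1/T = 50 MHz.
50 MHz mod fs = 0.16 MHz.
0.16 MHz ≤ fs/2 = 24.92 MHz, appears at 0.16 MHz.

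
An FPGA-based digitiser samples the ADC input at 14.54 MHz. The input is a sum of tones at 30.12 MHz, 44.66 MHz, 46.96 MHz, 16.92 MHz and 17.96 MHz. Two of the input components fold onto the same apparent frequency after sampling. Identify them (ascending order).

30.12 MHz, 44.66 MHz

fs/2 = 7.27 MHz.
30.12 MHz mod fs = 1.04 MHz.
1.04 MHz ≤ fs/2 = 7.27 MHz, appears at 1.04 MHz.
44.66 MHz mod fs = 1.04 MHz.
1.04 MHz ≤ fs/2 = 7.27 MHz, appears at 1.04 MHz.
46.96 MHz mod fs = 3.34 MHz.
3.34 MHz ≤ fs/2 = 7.27 MHz, appears at 3.34 MHz.
16.92 MHz mod fs = 2.38 MHz.
2.38 MHz ≤ fs/2 = 7.27 MHz, appears at 2.38 MHz.
17.96 MHz mod fs = 3.42 MHz.
3.42 MHz ≤ fs/2 = 7.27 MHz, appears at 3.42 MHz.
30.12 MHz and 44.66 MHz both map to 1.04 MHz.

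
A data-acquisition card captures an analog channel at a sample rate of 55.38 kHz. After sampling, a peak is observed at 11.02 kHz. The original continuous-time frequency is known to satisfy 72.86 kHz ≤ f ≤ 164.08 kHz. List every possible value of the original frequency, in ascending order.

Frequencies that alias to 11.02 kHz are k·fs ± 11.02 kHz for integer k ≥ 0.
k=0: 11.02 kHz.
k=1: 44.36 kHz, 66.4 kHz.
k=2: 99.74 kHz, 121.78 kHz.
k=3: 155.12 kHz, 177.16 kHz.
k=4: 210.5 kHz, 232.54 kHz.
Within [72.86 kHz, 164.08 kHz]: 99.74 kHz, 121.78 kHz, 155.12 kHz.

99.74 kHz, 121.78 kHz, 155.12 kHz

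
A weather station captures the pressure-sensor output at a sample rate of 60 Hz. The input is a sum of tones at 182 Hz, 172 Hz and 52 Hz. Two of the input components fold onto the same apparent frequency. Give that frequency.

8 Hz

fs/2 = 30 Hz.
182 Hz mod fs = 2 Hz.
2 Hz ≤ fs/2 = 30 Hz, appears at 2 Hz.
172 Hz mod fs = 52 Hz.
52 Hz > fs/2 = 30 Hz, folds to fs − 52 Hz = 8 Hz.
52 Hz > fs/2 = 30 Hz, folds to fs − 52 Hz = 8 Hz.
52 Hz and 172 Hz both map to 8 Hz.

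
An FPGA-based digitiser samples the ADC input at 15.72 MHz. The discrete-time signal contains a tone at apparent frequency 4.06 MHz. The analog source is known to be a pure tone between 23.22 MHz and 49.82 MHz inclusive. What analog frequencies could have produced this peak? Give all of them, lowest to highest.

27.38 MHz, 35.5 MHz, 43.1 MHz

Frequencies that alias to 4.06 MHz are k·fs ± 4.06 MHz for integer k ≥ 0.
k=0: 4.06 MHz.
k=1: 11.66 MHz, 19.78 MHz.
k=2: 27.38 MHz, 35.5 MHz.
k=3: 43.1 MHz, 51.22 MHz.
k=4: 58.82 MHz, 66.94 MHz.
Within [23.22 MHz, 49.82 MHz]: 27.38 MHz, 35.5 MHz, 43.1 MHz.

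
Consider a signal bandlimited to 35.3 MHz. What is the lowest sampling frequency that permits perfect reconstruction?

70.6 MHz

Nyquist rate = 2 × 35.3 MHz = 70.6 MHz.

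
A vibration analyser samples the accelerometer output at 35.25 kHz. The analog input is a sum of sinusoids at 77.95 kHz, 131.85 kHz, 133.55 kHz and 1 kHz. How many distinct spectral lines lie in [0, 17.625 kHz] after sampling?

fs/2 = 17.625 kHz.
77.95 kHz mod fs = 7.45 kHz.
7.45 kHz ≤ fs/2 = 17.625 kHz, appears at 7.45 kHz.
131.85 kHz mod fs = 26.1 kHz.
26.1 kHz > fs/2 = 17.625 kHz, folds to fs − 26.1 kHz = 9.15 kHz.
133.55 kHz mod fs = 27.8 kHz.
27.8 kHz > fs/2 = 17.625 kHz, folds to fs − 27.8 kHz = 7.45 kHz.
1 kHz ≤ fs/2 = 17.625 kHz, passes unchanged.
Distinct values: {1 kHz, 7.45 kHz, 9.15 kHz} → 3.

3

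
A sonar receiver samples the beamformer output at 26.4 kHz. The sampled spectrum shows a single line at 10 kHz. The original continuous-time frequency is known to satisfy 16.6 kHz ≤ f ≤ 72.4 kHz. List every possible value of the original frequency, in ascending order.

36.4 kHz, 42.8 kHz, 62.8 kHz, 69.2 kHz

Frequencies that alias to 10 kHz are k·fs ± 10 kHz for integer k ≥ 0.
k=0: 10 kHz.
k=1: 16.4 kHz, 36.4 kHz.
k=2: 42.8 kHz, 62.8 kHz.
k=3: 69.2 kHz, 89.2 kHz.
k=4: 95.6 kHz, 115.6 kHz.
Within [16.6 kHz, 72.4 kHz]: 36.4 kHz, 42.8 kHz, 62.8 kHz, 69.2 kHz.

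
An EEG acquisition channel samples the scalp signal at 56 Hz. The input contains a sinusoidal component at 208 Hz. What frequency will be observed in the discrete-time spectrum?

16 Hz

208 Hz mod fs = 40 Hz.
40 Hz > fs/2 = 28 Hz, folds to fs − 40 Hz = 16 Hz.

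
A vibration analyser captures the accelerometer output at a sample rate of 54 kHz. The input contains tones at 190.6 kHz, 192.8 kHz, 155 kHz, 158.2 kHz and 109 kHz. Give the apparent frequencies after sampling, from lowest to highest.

fs/2 = 27 kHz.
190.6 kHz mod fs = 28.6 kHz.
28.6 kHz > fs/2 = 27 kHz, folds to fs − 28.6 kHz = 25.4 kHz.
192.8 kHz mod fs = 30.8 kHz.
30.8 kHz > fs/2 = 27 kHz, folds to fs − 30.8 kHz = 23.2 kHz.
155 kHz mod fs = 47 kHz.
47 kHz > fs/2 = 27 kHz, folds to fs − 47 kHz = 7 kHz.
158.2 kHz mod fs = 50.2 kHz.
50.2 kHz > fs/2 = 27 kHz, folds to fs − 50.2 kHz = 3.8 kHz.
109 kHz mod fs = 1 kHz.
1 kHz ≤ fs/2 = 27 kHz, appears at 1 kHz.
Distinct values: {1 kHz, 3.8 kHz, 7 kHz, 23.2 kHz, 25.4 kHz}.

1 kHz, 3.8 kHz, 7 kHz, 23.2 kHz, 25.4 kHz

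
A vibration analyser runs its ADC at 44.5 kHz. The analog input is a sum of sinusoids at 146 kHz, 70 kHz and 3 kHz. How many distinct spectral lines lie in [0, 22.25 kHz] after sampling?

3

fs/2 = 22.25 kHz.
146 kHz mod fs = 12.5 kHz.
12.5 kHz ≤ fs/2 = 22.25 kHz, appears at 12.5 kHz.
70 kHz mod fs = 25.5 kHz.
25.5 kHz > fs/2 = 22.25 kHz, folds to fs − 25.5 kHz = 19 kHz.
3 kHz ≤ fs/2 = 22.25 kHz, passes unchanged.
Distinct values: {3 kHz, 12.5 kHz, 19 kHz} → 3.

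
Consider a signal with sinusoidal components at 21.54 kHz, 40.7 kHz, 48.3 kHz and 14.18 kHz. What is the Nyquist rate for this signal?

Highest-frequency component: 48.3 kHz.
Nyquist rate = 2 × 48.3 kHz = 96.6 kHz.

96.6 kHz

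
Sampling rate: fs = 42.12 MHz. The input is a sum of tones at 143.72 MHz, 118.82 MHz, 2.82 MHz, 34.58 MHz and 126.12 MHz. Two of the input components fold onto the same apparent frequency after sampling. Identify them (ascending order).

fs/2 = 21.06 MHz.
143.72 MHz mod fs = 17.36 MHz.
17.36 MHz ≤ fs/2 = 21.06 MHz, appears at 17.36 MHz.
118.82 MHz mod fs = 34.58 MHz.
34.58 MHz > fs/2 = 21.06 MHz, folds to fs − 34.58 MHz = 7.54 MHz.
2.82 MHz ≤ fs/2 = 21.06 MHz, passes unchanged.
34.58 MHz > fs/2 = 21.06 MHz, folds to fs − 34.58 MHz = 7.54 MHz.
126.12 MHz mod fs = 41.88 MHz.
41.88 MHz > fs/2 = 21.06 MHz, folds to fs − 41.88 MHz = 0.24 MHz.
34.58 MHz and 118.82 MHz both map to 7.54 MHz.

34.58 MHz, 118.82 MHz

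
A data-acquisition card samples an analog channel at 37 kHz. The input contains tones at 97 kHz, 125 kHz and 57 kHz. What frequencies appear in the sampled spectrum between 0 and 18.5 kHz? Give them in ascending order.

fs/2 = 18.5 kHz.
97 kHz mod fs = 23 kHz.
23 kHz > fs/2 = 18.5 kHz, folds to fs − 23 kHz = 14 kHz.
125 kHz mod fs = 14 kHz.
14 kHz ≤ fs/2 = 18.5 kHz, appears at 14 kHz.
57 kHz mod fs = 20 kHz.
20 kHz > fs/2 = 18.5 kHz, folds to fs − 20 kHz = 17 kHz.
Distinct values: {14 kHz, 17 kHz}.

14 kHz, 17 kHz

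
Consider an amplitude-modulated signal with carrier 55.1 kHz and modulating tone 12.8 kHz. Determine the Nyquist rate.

AM sidebands sit at fc ± fm = 42.3 kHz and 67.9 kHz.
Highest-frequency component: 67.9 kHz.
Nyquist rate = 2 × 67.9 kHz = 135.8 kHz.

135.8 kHz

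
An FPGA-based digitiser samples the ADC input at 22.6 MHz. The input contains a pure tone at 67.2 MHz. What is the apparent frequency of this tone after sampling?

67.2 MHz mod fs = 22 MHz.
22 MHz > fs/2 = 11.3 MHz, folds to fs − 22 MHz = 0.6 MHz.

0.6 MHz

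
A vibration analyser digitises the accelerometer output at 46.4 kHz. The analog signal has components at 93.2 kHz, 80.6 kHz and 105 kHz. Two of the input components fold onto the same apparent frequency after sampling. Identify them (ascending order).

fs/2 = 23.2 kHz.
93.2 kHz mod fs = 0.4 kHz.
0.4 kHz ≤ fs/2 = 23.2 kHz, appears at 0.4 kHz.
80.6 kHz mod fs = 34.2 kHz.
34.2 kHz > fs/2 = 23.2 kHz, folds to fs − 34.2 kHz = 12.2 kHz.
105 kHz mod fs = 12.2 kHz.
12.2 kHz ≤ fs/2 = 23.2 kHz, appears at 12.2 kHz.
80.6 kHz and 105 kHz both map to 12.2 kHz.

80.6 kHz, 105 kHz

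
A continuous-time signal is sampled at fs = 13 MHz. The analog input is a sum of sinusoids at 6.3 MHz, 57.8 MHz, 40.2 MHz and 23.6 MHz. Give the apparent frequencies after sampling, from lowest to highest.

1.2 MHz, 2.4 MHz, 5.8 MHz, 6.3 MHz

fs/2 = 6.5 MHz.
6.3 MHz ≤ fs/2 = 6.5 MHz, passes unchanged.
57.8 MHz mod fs = 5.8 MHz.
5.8 MHz ≤ fs/2 = 6.5 MHz, appears at 5.8 MHz.
40.2 MHz mod fs = 1.2 MHz.
1.2 MHz ≤ fs/2 = 6.5 MHz, appears at 1.2 MHz.
23.6 MHz mod fs = 10.6 MHz.
10.6 MHz > fs/2 = 6.5 MHz, folds to fs − 10.6 MHz = 2.4 MHz.
Distinct values: {1.2 MHz, 2.4 MHz, 5.8 MHz, 6.3 MHz}.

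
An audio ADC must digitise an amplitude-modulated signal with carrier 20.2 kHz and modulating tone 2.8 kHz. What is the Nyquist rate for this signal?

AM sidebands sit at fc ± fm = 17.4 kHz and 23 kHz.
Highest-frequency component: 23 kHz.
Nyquist rate = 2 × 23 kHz = 46 kHz.

46 kHz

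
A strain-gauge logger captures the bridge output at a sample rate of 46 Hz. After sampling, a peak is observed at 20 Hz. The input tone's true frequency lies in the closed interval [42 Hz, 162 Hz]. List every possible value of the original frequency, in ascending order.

Frequencies that alias to 20 Hz are k·fs ± 20 Hz for integer k ≥ 0.
k=0: 20 Hz.
k=1: 26 Hz, 66 Hz.
k=2: 72 Hz, 112 Hz.
k=3: 118 Hz, 158 Hz.
k=4: 164 Hz, 204 Hz.
Within [42 Hz, 162 Hz]: 66 Hz, 72 Hz, 112 Hz, 118 Hz, 158 Hz.

66 Hz, 72 Hz, 112 Hz, 118 Hz, 158 Hz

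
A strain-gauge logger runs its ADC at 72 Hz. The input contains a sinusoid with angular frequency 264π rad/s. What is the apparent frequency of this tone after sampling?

ω = 264π rad/s → f = ω/(2π) = 132 Hz.
132 Hz mod fs = 60 Hz.
60 Hz > fs/2 = 36 Hz, folds to fs − 60 Hz = 12 Hz.

12 Hz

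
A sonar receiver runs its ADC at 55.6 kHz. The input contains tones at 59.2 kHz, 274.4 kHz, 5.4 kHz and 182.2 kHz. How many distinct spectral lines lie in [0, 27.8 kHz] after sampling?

3

fs/2 = 27.8 kHz.
59.2 kHz mod fs = 3.6 kHz.
3.6 kHz ≤ fs/2 = 27.8 kHz, appears at 3.6 kHz.
274.4 kHz mod fs = 52 kHz.
52 kHz > fs/2 = 27.8 kHz, folds to fs − 52 kHz = 3.6 kHz.
5.4 kHz ≤ fs/2 = 27.8 kHz, passes unchanged.
182.2 kHz mod fs = 15.4 kHz.
15.4 kHz ≤ fs/2 = 27.8 kHz, appears at 15.4 kHz.
Distinct values: {3.6 kHz, 5.4 kHz, 15.4 kHz} → 3.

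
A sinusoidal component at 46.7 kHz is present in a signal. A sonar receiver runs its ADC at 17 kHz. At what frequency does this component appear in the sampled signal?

4.3 kHz

46.7 kHz mod fs = 12.7 kHz.
12.7 kHz > fs/2 = 8.5 kHz, folds to fs − 12.7 kHz = 4.3 kHz.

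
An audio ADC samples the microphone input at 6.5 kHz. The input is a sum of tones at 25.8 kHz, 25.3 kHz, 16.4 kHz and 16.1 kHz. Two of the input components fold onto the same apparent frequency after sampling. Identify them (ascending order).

16.1 kHz, 16.4 kHz

fs/2 = 3.25 kHz.
25.8 kHz mod fs = 6.3 kHz.
6.3 kHz > fs/2 = 3.25 kHz, folds to fs − 6.3 kHz = 0.2 kHz.
25.3 kHz mod fs = 5.8 kHz.
5.8 kHz > fs/2 = 3.25 kHz, folds to fs − 5.8 kHz = 0.7 kHz.
16.4 kHz mod fs = 3.4 kHz.
3.4 kHz > fs/2 = 3.25 kHz, folds to fs − 3.4 kHz = 3.1 kHz.
16.1 kHz mod fs = 3.1 kHz.
3.1 kHz ≤ fs/2 = 3.25 kHz, appears at 3.1 kHz.
16.1 kHz and 16.4 kHz both map to 3.1 kHz.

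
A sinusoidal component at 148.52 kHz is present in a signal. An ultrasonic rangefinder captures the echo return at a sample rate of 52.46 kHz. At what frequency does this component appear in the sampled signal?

148.52 kHz mod fs = 43.6 kHz.
43.6 kHz > fs/2 = 26.23 kHz, folds to fs − 43.6 kHz = 8.86 kHz.

8.86 kHz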